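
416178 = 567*734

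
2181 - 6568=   -4387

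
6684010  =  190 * 35179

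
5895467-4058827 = 1836640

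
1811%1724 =87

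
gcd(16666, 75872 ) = 2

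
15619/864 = 18+67/864=18.08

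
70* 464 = 32480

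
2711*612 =1659132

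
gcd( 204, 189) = 3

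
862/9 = 95 + 7/9 = 95.78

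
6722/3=6722/3  =  2240.67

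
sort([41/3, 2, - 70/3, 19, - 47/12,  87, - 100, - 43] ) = [  -  100, - 43, - 70/3, - 47/12, 2, 41/3,19,87]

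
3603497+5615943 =9219440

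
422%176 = 70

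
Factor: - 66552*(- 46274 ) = 2^4 * 3^1*17^1*47^1*59^1*1361^1 = 3079627248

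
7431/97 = 7431/97 = 76.61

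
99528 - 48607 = 50921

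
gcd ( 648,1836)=108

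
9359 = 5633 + 3726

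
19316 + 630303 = 649619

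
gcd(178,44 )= 2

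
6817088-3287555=3529533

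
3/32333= 3/32333 = 0.00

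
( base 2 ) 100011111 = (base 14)167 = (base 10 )287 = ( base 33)8N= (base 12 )1bb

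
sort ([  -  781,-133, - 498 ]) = [ - 781,- 498,  -  133 ]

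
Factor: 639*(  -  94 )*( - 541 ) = 2^1*3^2*47^1*71^1*541^1 = 32495706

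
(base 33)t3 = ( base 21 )23f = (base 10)960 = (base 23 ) 1IH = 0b1111000000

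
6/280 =3/140 = 0.02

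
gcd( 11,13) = 1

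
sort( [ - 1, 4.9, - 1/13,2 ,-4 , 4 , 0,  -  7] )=[-7,-4 , - 1,  -  1/13,  0, 2,4, 4.9 ]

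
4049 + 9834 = 13883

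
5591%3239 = 2352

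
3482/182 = 19 + 12/91 = 19.13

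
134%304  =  134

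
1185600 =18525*64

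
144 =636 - 492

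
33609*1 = 33609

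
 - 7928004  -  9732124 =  - 17660128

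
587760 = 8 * 73470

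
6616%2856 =904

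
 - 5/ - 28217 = 5/28217 = 0.00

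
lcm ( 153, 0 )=0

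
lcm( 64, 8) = 64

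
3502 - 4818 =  - 1316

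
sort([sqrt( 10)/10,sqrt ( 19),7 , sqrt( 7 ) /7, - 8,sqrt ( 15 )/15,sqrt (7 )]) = [ - 8, sqrt( 15)/15, sqrt(10)/10, sqrt( 7 )/7,sqrt(7),sqrt( 19), 7 ]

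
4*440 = 1760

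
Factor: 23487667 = 7^1 * 19^1*176599^1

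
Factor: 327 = 3^1*109^1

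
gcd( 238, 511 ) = 7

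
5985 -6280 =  -295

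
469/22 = 469/22= 21.32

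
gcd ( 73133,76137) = 1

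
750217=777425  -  27208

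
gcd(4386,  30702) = 4386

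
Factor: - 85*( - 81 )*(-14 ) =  - 96390 = - 2^1*3^4*5^1*7^1*17^1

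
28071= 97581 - 69510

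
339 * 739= 250521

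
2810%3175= 2810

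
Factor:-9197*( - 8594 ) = 2^1*17^1*541^1 * 4297^1=79039018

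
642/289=2 + 64/289 = 2.22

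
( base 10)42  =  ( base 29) 1D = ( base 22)1K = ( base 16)2A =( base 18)26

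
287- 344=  - 57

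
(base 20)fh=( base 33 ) 9K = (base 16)13d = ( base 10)317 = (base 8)475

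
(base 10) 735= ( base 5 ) 10420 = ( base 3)1000020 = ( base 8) 1337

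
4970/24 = 207+1/12 = 207.08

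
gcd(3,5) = 1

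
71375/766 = 93 + 137/766 = 93.18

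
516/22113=172/7371 = 0.02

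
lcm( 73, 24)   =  1752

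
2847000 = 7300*390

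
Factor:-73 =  - 73^1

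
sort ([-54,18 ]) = [-54, 18 ] 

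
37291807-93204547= - 55912740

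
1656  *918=1520208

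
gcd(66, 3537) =3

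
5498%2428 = 642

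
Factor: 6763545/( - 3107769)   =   - 2254515/1035923 = - 3^1*5^1 * 7^( - 1 ) * 83^ ( - 1 )*1783^ ( -1 ) *150301^1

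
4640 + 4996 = 9636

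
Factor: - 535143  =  -3^1*7^1*17^1 * 1499^1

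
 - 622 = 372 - 994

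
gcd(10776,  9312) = 24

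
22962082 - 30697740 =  - 7735658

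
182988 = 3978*46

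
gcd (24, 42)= 6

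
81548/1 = 81548 = 81548.00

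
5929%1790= 559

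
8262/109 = 8262/109 =75.80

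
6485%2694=1097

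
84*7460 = 626640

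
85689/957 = 28563/319 = 89.54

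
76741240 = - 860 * (-89234) 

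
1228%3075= 1228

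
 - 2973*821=  -  2440833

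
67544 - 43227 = 24317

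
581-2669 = -2088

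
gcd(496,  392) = 8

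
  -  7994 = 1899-9893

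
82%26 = 4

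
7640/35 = 218  +  2/7 = 218.29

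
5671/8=708+7/8 = 708.88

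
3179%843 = 650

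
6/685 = 6/685 = 0.01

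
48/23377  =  48/23377=0.00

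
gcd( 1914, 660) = 66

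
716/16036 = 179/4009=0.04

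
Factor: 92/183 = 2^2*3^( - 1)*23^1 * 61^(-1 )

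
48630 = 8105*6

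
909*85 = 77265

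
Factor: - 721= - 7^1*103^1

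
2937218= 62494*47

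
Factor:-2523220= -2^2 * 5^1*7^1*67^1*269^1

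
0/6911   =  0 =0.00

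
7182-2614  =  4568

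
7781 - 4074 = 3707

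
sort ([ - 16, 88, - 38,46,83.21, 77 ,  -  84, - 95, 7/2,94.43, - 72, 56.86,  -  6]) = [ - 95, - 84,-72, - 38,  -  16, - 6,  7/2, 46,56.86, 77,83.21,88,94.43 ]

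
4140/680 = 207/34 = 6.09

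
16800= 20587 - 3787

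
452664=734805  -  282141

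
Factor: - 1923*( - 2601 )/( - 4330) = - 2^( - 1)*3^3*5^(- 1)*17^2*433^ ( - 1)*641^1 = - 5001723/4330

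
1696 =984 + 712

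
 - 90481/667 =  - 90481/667 = -135.65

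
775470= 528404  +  247066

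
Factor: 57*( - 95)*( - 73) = 3^1 * 5^1 * 19^2*73^1 =395295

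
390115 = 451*865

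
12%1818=12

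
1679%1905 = 1679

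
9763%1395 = 1393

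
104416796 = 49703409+54713387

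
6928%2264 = 136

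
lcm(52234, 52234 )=52234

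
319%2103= 319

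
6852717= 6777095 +75622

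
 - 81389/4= -20348+3/4 = -20347.25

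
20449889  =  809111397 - 788661508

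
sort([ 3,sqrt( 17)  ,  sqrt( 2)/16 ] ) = [ sqrt( 2)/16, 3, sqrt ( 17 )]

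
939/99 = 9 + 16/33 = 9.48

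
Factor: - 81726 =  -2^1*3^1*53^1 * 257^1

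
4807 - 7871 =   -  3064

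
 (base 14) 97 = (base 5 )1013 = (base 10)133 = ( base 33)41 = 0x85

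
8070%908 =806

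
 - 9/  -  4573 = 9/4573 = 0.00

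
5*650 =3250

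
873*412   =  359676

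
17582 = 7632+9950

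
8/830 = 4/415 = 0.01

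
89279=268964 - 179685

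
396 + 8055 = 8451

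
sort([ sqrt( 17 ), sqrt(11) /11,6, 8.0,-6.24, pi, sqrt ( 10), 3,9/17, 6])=[ - 6.24, sqrt(11 )/11, 9/17, 3,pi,sqrt( 10),  sqrt( 17), 6, 6,8.0]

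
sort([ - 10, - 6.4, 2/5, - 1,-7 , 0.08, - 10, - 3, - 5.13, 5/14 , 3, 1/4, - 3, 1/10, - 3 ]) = [ - 10, - 10,-7,-6.4, - 5.13,-3, - 3, - 3 ,-1,0.08,1/10, 1/4,5/14 , 2/5, 3]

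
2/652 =1/326  =  0.00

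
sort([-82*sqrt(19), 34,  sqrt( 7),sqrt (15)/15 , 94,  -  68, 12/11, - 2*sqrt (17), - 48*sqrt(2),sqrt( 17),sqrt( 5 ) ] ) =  [ - 82*sqrt( 19), - 68, - 48*sqrt(2), - 2*sqrt( 17 ), sqrt( 15)/15, 12/11, sqrt( 5), sqrt(7), sqrt( 17), 34, 94]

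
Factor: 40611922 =2^1*13^1*31^1*50387^1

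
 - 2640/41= - 65+25/41 = -64.39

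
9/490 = 9/490  =  0.02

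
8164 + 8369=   16533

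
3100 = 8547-5447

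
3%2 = 1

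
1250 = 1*1250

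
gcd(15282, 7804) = 2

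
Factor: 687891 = 3^1*467^1*491^1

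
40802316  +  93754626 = 134556942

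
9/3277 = 9/3277  =  0.00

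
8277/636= 13 + 3/212 = 13.01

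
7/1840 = 7/1840 = 0.00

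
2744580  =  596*4605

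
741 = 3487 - 2746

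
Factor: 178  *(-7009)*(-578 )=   721113956= 2^2*17^2*43^1*89^1*163^1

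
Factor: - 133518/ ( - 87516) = 119/78 = 2^ ( - 1)*3^ ( - 1 )* 7^1*13^( -1)*17^1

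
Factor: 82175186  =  2^1 * 577^1*71209^1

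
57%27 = 3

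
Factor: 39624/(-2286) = - 52/3  =  - 2^2* 3^( - 1 )*13^1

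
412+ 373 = 785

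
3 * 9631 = 28893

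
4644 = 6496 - 1852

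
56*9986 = 559216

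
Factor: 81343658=2^1*11^1*53^1*69763^1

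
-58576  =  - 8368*7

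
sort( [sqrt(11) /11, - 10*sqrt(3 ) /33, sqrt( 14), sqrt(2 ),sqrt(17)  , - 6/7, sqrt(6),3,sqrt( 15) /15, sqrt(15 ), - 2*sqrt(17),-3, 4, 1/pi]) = [-2*sqrt ( 17), - 3, - 6/7 , - 10*sqrt( 3)/33,sqrt( 15 ) /15 , sqrt(11)/11,1/pi, sqrt (2 ), sqrt( 6), 3,sqrt(14),sqrt( 15),  4, sqrt(17)]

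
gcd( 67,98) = 1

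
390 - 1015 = -625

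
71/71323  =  71/71323= 0.00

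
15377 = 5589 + 9788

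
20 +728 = 748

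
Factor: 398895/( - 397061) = -435/433 = -  3^1*5^1 * 29^1*433^( - 1)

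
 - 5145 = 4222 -9367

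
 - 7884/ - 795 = 2628/265 = 9.92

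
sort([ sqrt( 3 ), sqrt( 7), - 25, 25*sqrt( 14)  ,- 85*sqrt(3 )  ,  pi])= [ - 85*sqrt( 3), - 25, sqrt( 3) , sqrt( 7),pi, 25*sqrt(14) ]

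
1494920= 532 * 2810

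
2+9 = 11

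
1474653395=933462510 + 541190885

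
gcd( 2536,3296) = 8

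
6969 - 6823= 146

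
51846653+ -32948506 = 18898147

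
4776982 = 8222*581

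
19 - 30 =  - 11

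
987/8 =987/8 = 123.38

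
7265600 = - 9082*( - 800)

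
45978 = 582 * 79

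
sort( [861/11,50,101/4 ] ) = [101/4, 50, 861/11 ]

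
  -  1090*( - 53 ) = 57770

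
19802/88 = 225 + 1/44= 225.02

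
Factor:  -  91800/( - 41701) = 5400/2453 = 2^3*3^3*5^2*11^(  -  1 )*223^ ( - 1)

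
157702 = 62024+95678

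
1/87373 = 1/87373 = 0.00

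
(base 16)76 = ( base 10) 118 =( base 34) 3g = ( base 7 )226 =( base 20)5i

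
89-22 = 67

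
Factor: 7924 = 2^2*7^1*283^1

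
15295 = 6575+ 8720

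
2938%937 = 127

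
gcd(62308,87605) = 1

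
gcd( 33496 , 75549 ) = 1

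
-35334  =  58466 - 93800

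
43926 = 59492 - 15566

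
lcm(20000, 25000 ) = 100000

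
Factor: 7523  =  7523^1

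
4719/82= 4719/82=57.55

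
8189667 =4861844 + 3327823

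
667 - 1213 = -546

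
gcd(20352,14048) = 32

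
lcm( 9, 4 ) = 36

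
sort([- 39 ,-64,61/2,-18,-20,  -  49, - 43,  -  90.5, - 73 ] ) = [ - 90.5, - 73,-64, - 49,- 43, - 39, - 20, - 18, 61/2]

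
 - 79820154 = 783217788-863037942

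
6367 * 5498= 35005766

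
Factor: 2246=2^1*1123^1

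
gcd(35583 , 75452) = 1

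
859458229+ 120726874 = 980185103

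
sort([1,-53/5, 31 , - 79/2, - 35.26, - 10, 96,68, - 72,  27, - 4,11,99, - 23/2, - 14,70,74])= [ - 72, - 79/2, - 35.26, - 14,-23/2, - 53/5,-10, - 4,1,11,27,31,68 , 70,74, 96,99 ] 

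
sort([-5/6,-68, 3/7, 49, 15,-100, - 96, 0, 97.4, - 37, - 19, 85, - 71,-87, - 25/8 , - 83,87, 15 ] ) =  [ - 100, - 96,-87, - 83, - 71, -68, - 37,-19,  -  25/8, - 5/6, 0, 3/7,15, 15, 49,85, 87,97.4 ]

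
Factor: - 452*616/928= - 7^1*11^1*29^( - 1 )*113^1 = - 8701/29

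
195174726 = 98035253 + 97139473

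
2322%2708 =2322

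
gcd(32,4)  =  4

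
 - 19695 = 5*( - 3939) 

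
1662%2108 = 1662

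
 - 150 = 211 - 361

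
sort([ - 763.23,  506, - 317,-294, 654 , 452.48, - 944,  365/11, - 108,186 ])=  [ - 944, - 763.23, - 317, - 294, - 108,365/11,186,452.48,506,654 ]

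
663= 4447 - 3784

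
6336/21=2112/7 =301.71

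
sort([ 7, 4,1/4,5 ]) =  [1/4 , 4,5, 7]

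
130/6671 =130/6671 = 0.02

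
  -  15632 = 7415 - 23047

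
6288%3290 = 2998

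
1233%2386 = 1233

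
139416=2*69708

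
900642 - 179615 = 721027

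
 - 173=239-412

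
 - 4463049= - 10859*411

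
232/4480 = 29/560 = 0.05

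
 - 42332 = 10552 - 52884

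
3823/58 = 3823/58 = 65.91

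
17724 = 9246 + 8478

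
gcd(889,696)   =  1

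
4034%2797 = 1237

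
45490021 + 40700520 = 86190541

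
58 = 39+19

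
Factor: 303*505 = 153015= 3^1*  5^1*101^2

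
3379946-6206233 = -2826287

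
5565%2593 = 379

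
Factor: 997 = 997^1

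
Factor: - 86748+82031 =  - 53^1*89^1= -  4717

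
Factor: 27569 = 19^1 * 1451^1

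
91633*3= 274899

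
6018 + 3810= 9828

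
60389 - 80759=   -  20370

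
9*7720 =69480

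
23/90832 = 23/90832 = 0.00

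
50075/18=50075/18  =  2781.94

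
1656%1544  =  112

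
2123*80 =169840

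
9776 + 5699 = 15475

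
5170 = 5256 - 86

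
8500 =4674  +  3826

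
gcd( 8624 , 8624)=8624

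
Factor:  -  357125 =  - 5^3*2857^1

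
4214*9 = 37926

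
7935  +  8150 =16085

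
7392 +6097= 13489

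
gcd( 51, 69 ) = 3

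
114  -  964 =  - 850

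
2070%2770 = 2070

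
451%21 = 10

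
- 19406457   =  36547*( - 531)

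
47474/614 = 23737/307 = 77.32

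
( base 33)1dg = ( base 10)1534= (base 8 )2776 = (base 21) 3a1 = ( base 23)2KG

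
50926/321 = 158 + 208/321  =  158.65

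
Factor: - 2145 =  - 3^1 * 5^1*11^1*13^1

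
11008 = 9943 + 1065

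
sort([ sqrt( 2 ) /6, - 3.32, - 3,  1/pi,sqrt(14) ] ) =[-3.32, - 3, sqrt(2 )/6,1/pi,  sqrt( 14)] 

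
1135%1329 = 1135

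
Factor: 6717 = 3^1*2239^1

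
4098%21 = 3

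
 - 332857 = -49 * 6793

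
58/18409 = 58/18409 = 0.00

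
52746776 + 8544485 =61291261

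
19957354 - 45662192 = -25704838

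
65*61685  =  4009525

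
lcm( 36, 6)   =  36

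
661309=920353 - 259044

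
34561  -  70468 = -35907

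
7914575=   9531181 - 1616606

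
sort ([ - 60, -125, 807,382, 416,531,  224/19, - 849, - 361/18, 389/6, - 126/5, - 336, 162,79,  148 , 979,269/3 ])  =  [ - 849, - 336, - 125, - 60, - 126/5, - 361/18, 224/19,389/6,  79,269/3, 148,162,382,416,531  ,  807,979]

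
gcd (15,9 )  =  3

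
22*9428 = 207416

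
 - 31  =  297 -328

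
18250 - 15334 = 2916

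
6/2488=3/1244 = 0.00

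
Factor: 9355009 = 67^1*139627^1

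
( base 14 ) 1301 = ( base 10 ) 3333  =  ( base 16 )D05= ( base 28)471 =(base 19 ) 948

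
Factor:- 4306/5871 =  - 2^1*3^(-1)*19^( - 1 ) * 103^(-1 )*2153^1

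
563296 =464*1214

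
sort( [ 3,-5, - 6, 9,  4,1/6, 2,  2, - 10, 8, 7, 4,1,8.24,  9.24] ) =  [ - 10,  -  6, - 5, 1/6, 1,2,2,  3 , 4,4,7,  8, 8.24, 9,9.24]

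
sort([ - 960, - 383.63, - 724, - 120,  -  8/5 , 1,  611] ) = [ - 960, - 724, - 383.63 ,-120,- 8/5, 1, 611] 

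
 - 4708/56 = - 85 + 13/14 = - 84.07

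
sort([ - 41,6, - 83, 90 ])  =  [  -  83, - 41,6,90]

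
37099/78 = 37099/78 =475.63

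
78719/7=11245 + 4/7= 11245.57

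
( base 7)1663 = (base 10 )682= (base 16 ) 2aa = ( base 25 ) 127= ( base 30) mm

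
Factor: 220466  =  2^1* 110233^1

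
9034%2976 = 106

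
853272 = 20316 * 42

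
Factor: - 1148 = -2^2*7^1*41^1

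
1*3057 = 3057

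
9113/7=1301 + 6/7 = 1301.86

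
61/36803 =61/36803  =  0.00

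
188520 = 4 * 47130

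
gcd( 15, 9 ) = 3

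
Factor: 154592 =2^5*4831^1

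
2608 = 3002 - 394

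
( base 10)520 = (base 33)FP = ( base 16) 208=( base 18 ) 1ag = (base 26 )K0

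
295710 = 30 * 9857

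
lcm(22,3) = 66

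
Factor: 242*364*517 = 45541496= 2^3*7^1*11^3 * 13^1*47^1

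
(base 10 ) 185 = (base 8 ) 271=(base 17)AF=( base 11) 159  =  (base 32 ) 5P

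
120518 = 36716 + 83802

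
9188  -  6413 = 2775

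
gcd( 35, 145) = 5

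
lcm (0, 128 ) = 0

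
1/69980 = 1/69980 = 0.00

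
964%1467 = 964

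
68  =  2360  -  2292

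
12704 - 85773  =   - 73069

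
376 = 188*2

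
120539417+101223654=221763071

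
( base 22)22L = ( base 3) 1102021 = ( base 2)10000001001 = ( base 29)16i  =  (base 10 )1033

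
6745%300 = 145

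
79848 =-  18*( - 4436)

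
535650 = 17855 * 30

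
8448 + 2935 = 11383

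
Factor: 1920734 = 2^1*727^1*1321^1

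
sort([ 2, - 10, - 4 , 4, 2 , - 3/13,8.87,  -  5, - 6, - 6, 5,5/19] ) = [ - 10 , - 6 , - 6, - 5,- 4, - 3/13, 5/19,2,2, 4, 5,8.87] 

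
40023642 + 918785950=958809592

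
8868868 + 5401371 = 14270239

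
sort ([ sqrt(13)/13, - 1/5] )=[ - 1/5, sqrt(13)/13]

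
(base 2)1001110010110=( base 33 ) 4jv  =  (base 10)5014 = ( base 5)130024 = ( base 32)4sm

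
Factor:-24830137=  - 283^1 *87739^1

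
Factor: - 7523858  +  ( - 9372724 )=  - 2^1*3^2*23^1*40813^1 = - 16896582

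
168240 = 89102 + 79138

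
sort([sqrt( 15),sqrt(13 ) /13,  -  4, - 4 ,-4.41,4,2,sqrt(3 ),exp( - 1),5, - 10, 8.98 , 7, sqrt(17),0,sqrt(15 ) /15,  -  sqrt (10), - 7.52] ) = [  -  10, - 7.52, - 4.41, - 4, - 4, - sqrt (10 ),0 , sqrt (15)/15,sqrt(13)/13 , exp(-1 ),sqrt(3),2,sqrt( 15) , 4, sqrt( 17),5, 7, 8.98]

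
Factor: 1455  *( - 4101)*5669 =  - 3^2*5^1*97^1*1367^1 * 5669^1= - 33826667895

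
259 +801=1060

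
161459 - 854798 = -693339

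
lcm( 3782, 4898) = 298778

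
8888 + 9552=18440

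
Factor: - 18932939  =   - 41^1 * 163^1 * 2833^1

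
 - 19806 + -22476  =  -42282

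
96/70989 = 32/23663 = 0.00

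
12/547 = 12/547= 0.02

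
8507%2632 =611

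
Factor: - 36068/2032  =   - 71/4 = - 2^( - 2)*71^1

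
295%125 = 45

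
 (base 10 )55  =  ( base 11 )50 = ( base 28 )1R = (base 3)2001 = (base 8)67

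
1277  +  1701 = 2978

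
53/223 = 53/223 = 0.24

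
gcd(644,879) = 1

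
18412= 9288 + 9124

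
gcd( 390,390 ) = 390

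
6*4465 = 26790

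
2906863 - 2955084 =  - 48221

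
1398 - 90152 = -88754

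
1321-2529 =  - 1208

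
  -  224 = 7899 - 8123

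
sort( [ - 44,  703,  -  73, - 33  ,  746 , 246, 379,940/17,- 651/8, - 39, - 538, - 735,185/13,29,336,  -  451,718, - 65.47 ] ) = [ - 735,-538,- 451,-651/8, - 73, - 65.47, - 44,- 39, - 33,185/13,29, 940/17,246, 336, 379,703,718,746]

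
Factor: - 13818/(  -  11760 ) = 2^( - 3 )*5^ ( - 1 )  *47^1 = 47/40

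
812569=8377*97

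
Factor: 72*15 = 1080 =2^3*  3^3*5^1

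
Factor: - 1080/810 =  - 2^2*3^( - 1) = - 4/3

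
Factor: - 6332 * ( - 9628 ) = 60964496 = 2^4*29^1*83^1 * 1583^1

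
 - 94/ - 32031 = 94/32031 =0.00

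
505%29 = 12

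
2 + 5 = 7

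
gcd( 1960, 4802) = 98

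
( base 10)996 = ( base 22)216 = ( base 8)1744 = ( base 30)136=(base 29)15A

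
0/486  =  0=0.00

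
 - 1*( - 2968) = 2968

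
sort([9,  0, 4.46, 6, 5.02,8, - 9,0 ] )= [ - 9,0,0, 4.46,5.02,6,8,9 ] 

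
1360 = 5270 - 3910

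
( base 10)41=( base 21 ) 1k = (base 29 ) 1c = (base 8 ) 51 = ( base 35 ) 16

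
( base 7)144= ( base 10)81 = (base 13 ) 63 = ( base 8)121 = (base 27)30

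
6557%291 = 155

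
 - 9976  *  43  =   - 428968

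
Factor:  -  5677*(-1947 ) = 3^1*7^1*11^1*59^1*811^1= 11053119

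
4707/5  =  4707/5 =941.40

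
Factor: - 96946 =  - 2^1*48473^1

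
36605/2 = 18302 + 1/2 = 18302.50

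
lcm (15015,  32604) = 1141140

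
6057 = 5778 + 279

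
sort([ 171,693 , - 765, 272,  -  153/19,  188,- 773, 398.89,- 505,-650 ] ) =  [ - 773, - 765, - 650, - 505 , - 153/19,171,188,272,398.89, 693]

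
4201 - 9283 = -5082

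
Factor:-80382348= - 2^2*3^3*97^1*7673^1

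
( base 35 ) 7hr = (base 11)6A01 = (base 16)23ED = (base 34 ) 7wh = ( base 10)9197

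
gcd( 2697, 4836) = 93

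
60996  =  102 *598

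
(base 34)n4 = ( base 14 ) 402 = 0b1100010010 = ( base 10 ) 786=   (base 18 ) 27c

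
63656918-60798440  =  2858478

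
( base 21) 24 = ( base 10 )46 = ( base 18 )2A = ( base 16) 2e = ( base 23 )20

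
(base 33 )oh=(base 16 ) 329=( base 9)1088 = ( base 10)809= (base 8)1451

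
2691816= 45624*59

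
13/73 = 13/73 = 0.18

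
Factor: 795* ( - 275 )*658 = - 143855250=-2^1 * 3^1*5^3*7^1*11^1*47^1 * 53^1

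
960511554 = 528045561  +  432465993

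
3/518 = 3/518 = 0.01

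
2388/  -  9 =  - 266 + 2/3= -265.33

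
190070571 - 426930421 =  - 236859850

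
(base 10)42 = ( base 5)132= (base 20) 22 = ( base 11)39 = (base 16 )2A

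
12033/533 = 12033/533 = 22.58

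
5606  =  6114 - 508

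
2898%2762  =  136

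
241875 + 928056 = 1169931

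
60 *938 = 56280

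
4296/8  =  537 = 537.00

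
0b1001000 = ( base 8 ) 110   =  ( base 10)72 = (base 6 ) 200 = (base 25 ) 2M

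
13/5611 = 13/5611 = 0.00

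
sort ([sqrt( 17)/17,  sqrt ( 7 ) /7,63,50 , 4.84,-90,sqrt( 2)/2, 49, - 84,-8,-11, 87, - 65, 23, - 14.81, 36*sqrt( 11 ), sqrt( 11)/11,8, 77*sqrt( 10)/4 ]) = [ -90,-84,- 65,-14.81 , - 11, - 8,sqrt ( 17)/17, sqrt(11)/11,sqrt(7 )/7,sqrt(2)/2, 4.84, 8,23, 49,50,77*sqrt(10)/4, 63,87,36* sqrt( 11 ) ]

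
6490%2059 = 313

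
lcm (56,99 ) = 5544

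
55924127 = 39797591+16126536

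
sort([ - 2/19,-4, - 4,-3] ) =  [ - 4, - 4, - 3, - 2/19]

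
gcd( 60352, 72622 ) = 2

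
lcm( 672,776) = 65184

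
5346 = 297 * 18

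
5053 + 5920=10973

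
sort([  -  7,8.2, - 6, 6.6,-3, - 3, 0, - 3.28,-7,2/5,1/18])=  [-7, - 7,-6,- 3.28, - 3, - 3,0,  1/18,2/5,6.6,8.2]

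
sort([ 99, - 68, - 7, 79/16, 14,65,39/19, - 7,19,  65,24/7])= [ - 68,-7,-7, 39/19, 24/7, 79/16, 14, 19,65,65 , 99]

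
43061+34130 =77191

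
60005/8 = 60005/8 = 7500.62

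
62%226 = 62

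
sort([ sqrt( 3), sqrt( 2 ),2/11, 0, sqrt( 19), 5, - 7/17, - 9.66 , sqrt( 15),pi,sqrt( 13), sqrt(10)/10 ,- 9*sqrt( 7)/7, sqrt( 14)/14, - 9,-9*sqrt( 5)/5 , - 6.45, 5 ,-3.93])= [ - 9.66,  -  9, - 6.45, - 9*sqrt( 5) /5,-3.93, - 9*sqrt (7 ) /7, - 7/17 , 0,2/11, sqrt( 14)/14, sqrt( 10) /10, sqrt( 2 ), sqrt( 3), pi , sqrt( 13), sqrt( 15 ), sqrt( 19 ), 5 , 5]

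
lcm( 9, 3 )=9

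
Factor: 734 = 2^1*367^1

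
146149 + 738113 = 884262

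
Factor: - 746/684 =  -373/342 = - 2^( - 1)*3^ ( - 2) * 19^(  -  1)*373^1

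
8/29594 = 4/14797 = 0.00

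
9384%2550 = 1734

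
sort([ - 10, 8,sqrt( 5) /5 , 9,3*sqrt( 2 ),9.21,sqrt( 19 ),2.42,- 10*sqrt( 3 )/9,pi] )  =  [ -10, - 10 * sqrt(3) /9,sqrt( 5 ) /5,2.42,pi,3*sqrt( 2 ),sqrt( 19 ), 8,9,9.21 ] 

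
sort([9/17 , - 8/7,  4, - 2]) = [ - 2, - 8/7, 9/17,4]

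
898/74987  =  898/74987 = 0.01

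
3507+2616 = 6123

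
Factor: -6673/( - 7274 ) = 2^( - 1)*3637^( - 1)*6673^1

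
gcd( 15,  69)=3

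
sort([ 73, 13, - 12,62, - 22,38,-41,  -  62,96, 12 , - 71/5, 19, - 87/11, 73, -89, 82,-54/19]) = [ - 89, - 62,-41, - 22,- 71/5,-12 , - 87/11, - 54/19, 12,13, 19, 38, 62, 73, 73, 82, 96 ]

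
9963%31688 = 9963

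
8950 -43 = 8907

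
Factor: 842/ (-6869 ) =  - 2^1 * 421^1 * 6869^( - 1) 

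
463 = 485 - 22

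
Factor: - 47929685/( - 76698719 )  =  5^1*19^1*67^(-1) *504523^1*1144757^( - 1)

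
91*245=22295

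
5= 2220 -2215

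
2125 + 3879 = 6004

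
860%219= 203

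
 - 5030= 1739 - 6769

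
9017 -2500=6517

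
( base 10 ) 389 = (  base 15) 1AE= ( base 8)605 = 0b110000101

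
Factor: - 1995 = - 3^1*5^1*7^1*19^1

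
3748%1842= 64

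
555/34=555/34=16.32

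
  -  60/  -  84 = 5/7=0.71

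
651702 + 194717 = 846419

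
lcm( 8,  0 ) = 0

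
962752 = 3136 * 307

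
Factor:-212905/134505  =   - 869/549  =  - 3^( - 2 )*11^1*61^( - 1)*79^1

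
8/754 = 4/377= 0.01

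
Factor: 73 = 73^1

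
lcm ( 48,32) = 96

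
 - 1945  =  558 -2503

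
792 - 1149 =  - 357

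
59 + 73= 132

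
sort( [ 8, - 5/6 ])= [-5/6, 8] 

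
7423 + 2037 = 9460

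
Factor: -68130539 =  -  68130539^1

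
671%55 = 11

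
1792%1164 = 628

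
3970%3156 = 814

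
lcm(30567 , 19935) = 458505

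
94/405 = 94/405 = 0.23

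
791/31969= 113/4567  =  0.02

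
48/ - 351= - 1+101/117=-  0.14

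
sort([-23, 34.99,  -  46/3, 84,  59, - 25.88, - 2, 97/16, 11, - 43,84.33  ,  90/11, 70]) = [ - 43 , - 25.88, - 23, - 46/3,  -  2,97/16, 90/11,11, 34.99, 59,70, 84,84.33 ] 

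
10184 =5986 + 4198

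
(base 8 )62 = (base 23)24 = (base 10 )50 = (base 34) 1G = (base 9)55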